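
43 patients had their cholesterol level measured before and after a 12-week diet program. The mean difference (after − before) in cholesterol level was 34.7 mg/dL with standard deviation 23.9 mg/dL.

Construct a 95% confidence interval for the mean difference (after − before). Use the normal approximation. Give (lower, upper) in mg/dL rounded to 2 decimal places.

(27.56, 41.84)

This is a matched-pairs design, so SE = s_d/√n = 23.9/√43 = 3.6447.
Margin = 1.960 × 3.6447 = 7.1436; the interval is 34.7 ± 7.1436 = (27.56, 41.84).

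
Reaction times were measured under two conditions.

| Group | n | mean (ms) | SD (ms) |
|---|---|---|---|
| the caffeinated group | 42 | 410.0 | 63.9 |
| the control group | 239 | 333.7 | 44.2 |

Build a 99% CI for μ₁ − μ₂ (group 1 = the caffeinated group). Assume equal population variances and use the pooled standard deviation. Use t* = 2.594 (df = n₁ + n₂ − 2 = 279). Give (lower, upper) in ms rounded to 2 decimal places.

(55.64, 96.96)

Pooled variance s_p² = [41·63.9² + 238·44.2²] / (42+239−2) = 2266.5876, so s_p = 47.6087.
SE_diff = s_p·√(1/n₁ + 1/n₂) = 47.6087·√(1/42 + 1/239) = 7.9656.
t* = 2.594; margin = 2.594 × 7.9656 = 20.6628.
Difference = 410.0 − 333.7 = 76.3000.
76.3000 ± 20.6628 → (55.64, 96.96).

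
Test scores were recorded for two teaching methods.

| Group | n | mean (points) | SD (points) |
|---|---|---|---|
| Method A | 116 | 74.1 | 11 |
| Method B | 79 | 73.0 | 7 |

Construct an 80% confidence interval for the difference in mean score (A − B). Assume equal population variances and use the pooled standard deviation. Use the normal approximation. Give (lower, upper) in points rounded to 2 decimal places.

Pooled variance s_p² = [115·11² + 78·7²] / (116+79−2) = 91.9016, so s_p = 9.5865.
SE_diff = s_p·√(1/n₁ + 1/n₂) = 9.5865·√(1/116 + 1/79) = 1.3984.
z* = 1.282; margin = 1.282 × 1.3984 = 1.7927.
Difference = 74.1 − 73.0 = 1.1000.
1.1000 ± 1.7927 → (-0.69, 2.89).

(-0.69, 2.89)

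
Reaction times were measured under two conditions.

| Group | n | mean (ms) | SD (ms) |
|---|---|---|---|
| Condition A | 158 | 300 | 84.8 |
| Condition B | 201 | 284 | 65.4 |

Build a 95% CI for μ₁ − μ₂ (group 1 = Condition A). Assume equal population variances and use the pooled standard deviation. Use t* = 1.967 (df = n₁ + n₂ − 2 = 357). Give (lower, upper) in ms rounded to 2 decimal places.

(0.41, 31.59)

s_p = √[((n₁−1)s₁² + (n₂−1)s₂²)/(n₁+n₂−2)] = √[(157·84.8² + 200·65.4²)/357] = 74.5561.
SE = 74.5561·√(1/158 + 1/201) = 7.9269.
With t* = 1.967, margin = 1.967 × 7.9269 = 15.5922.
x̄₁ − x̄₂ = 300 − 284 = 16.0000; interval 16.0000 ± 15.5922 = (0.41, 31.59).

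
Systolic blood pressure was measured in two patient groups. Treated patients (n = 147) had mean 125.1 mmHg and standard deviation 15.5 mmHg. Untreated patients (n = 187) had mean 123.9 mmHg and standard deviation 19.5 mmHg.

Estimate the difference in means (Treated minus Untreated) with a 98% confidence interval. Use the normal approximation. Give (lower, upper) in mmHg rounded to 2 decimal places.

SE₁ = s₁/√n₁ = 15.5/√147 = 1.2784; SE₂ = 19.5/√187 = 1.4260.
Independent samples, unequal variances: SE_diff = √(SE₁² + SE₂²) = √(1.63430656 + 2.033476) = 1.9151.
z* = 2.326, so margin of error = 2.326 × 1.9151 = 4.4545.
Difference in means = 125.1 − 123.9 = 1.2000.
1.2000 ± 4.4545 → (-3.25, 5.65).

(-3.25, 5.65)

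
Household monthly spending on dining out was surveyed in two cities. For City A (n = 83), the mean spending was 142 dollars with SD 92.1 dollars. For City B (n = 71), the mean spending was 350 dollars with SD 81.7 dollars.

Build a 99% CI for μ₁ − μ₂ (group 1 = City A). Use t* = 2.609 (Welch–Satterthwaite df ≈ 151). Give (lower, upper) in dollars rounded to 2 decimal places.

(-244.55, -171.45)

Standard errors of each mean: 92.1/√83 = 10.1093 and 81.7/√71 = 9.6960.
SE(x̄₁ − x̄₂) = √(10.1093² + 9.6960²) = 14.0075 for independent samples with unequal variances.
With t* = 2.609, the margin is 2.609 × 14.0075 = 36.5456.
x̄₁ − x̄₂ = 142 − 350 = -208.0000; the interval is -208.0000 ± 36.5456 = (-244.55, -171.45).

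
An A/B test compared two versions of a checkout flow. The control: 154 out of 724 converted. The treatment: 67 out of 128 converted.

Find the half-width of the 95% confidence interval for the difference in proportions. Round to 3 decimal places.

0.092

First, p̂₁ = 154/724 = 0.2127; p̂₂ = 67/128 = 0.5234.
The two standard errors are √(0.2127×0.7873/724) = 0.01521 and √(0.5234×0.4766/128) = 0.04415.
Because the samples are independent, SE_diff = √(0.01521² + 0.04415²) = 0.04670.
Using z* = 1.960 for 95%, ME = 1.960 × 0.04670 = 0.09153.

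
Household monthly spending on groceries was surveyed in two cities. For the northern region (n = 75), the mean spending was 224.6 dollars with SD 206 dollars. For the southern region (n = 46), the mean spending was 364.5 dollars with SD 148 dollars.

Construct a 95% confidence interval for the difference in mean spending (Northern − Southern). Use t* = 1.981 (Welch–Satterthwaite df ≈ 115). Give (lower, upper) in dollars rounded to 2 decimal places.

(-203.85, -75.95)

Per-group SEs: s₁/√n₁ = 206/√75 = 23.7868, s₂/√n₂ = 148/√46 = 21.8214.
Unpooled SE of the difference: √(565.81185424 + 476.17349796) = 32.2798.
Margin of error = t* · SE = 1.981 × 32.2798 = 63.9463.
x̄₁ − x̄₂ = 224.6 − 364.5 = -139.9000.
CI: -139.9000 ± 63.9463 = (-203.85, -75.95).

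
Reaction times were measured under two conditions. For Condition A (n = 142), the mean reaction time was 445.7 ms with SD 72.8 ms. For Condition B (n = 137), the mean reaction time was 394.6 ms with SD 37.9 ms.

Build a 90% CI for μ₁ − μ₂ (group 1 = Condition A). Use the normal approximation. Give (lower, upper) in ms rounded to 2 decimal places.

(39.73, 62.47)

Per-group SEs: s₁/√n₁ = 72.8/√142 = 6.1092, s₂/√n₂ = 37.9/√137 = 3.2380.
Unpooled SE of the difference: √(37.32232464 + 10.484644) = 6.9143.
Margin of error = z* · SE = 1.645 × 6.9143 = 11.3740.
x̄₁ − x̄₂ = 445.7 − 394.6 = 51.1000.
CI: 51.1000 ± 11.3740 = (39.73, 62.47).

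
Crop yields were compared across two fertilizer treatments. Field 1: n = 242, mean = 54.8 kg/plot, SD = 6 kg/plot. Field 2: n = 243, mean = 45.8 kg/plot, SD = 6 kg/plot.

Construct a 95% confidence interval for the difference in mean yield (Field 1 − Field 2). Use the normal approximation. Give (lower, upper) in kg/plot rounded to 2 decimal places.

(7.93, 10.07)

Per-group SEs: s₁/√n₁ = 6/√242 = 0.3857, s₂/√n₂ = 6/√243 = 0.3849.
Unpooled SE of the difference: √(0.14876449 + 0.14814801) = 0.5449.
Margin of error = z* · SE = 1.960 × 0.5449 = 1.0680.
x̄₁ − x̄₂ = 54.8 − 45.8 = 9.0000.
CI: 9.0000 ± 1.0680 = (7.93, 10.07).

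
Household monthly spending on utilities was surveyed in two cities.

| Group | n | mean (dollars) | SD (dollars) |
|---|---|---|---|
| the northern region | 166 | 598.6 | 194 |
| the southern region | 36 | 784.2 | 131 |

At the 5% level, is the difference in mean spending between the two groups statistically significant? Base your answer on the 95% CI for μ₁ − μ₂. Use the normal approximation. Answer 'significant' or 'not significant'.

Per-group SEs: s₁/√n₁ = 194/√166 = 15.0573, s₂/√n₂ = 131/√36 = 21.8333.
Unpooled SE of the difference: √(226.72228329 + 476.69298889) = 26.5220.
Margin of error = z* · SE = 1.960 × 26.5220 = 51.9831.
x̄₁ − x̄₂ = 598.6 − 784.2 = -185.6000.
CI: -185.6000 ± 51.9831 = (-237.5831, -133.6169).
The interval (-237.5831, -133.6169) does not contain 0, so the difference is significant.

significant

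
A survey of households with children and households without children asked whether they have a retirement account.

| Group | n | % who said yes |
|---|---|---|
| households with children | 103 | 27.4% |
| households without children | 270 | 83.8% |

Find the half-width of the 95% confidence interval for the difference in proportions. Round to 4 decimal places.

0.0967

The two standard errors are √(0.2740×0.7260/103) = 0.04395 and √(0.8380×0.1620/270) = 0.02242.
Because the samples are independent, SE_diff = √(0.04395² + 0.02242²) = 0.04934.
Using z* = 1.960 for 95%, ME = 1.960 × 0.04934 = 0.09671.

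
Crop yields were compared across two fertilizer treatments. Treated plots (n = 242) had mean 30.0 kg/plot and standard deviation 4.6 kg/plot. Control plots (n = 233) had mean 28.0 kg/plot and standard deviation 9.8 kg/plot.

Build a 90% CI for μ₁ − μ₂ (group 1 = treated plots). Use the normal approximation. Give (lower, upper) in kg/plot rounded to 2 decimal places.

(0.84, 3.16)

Per-group SEs: s₁/√n₁ = 4.6/√242 = 0.2957, s₂/√n₂ = 9.8/√233 = 0.6420.
Unpooled SE of the difference: √(0.08743849 + 0.412164) = 0.7068.
Margin of error = z* · SE = 1.645 × 0.7068 = 1.1627.
x̄₁ − x̄₂ = 30.0 − 28.0 = 2.0000.
CI: 2.0000 ± 1.1627 = (0.84, 3.16).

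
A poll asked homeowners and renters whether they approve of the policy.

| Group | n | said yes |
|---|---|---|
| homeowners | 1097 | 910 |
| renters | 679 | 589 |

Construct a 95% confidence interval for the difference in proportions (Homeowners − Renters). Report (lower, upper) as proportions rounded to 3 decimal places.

p̂₁ = 910/1097 = 0.8295 and p̂₂ = 589/679 = 0.8675.
SE₁ = √(p̂₁(1−p̂₁)/n₁) = √(0.8295·0.1705/1097) = 0.01135; SE₂ = √(0.8675·0.1325/679) = 0.01301.
Independent samples: SE of the difference = √(SE₁² + SE₂²) = √(0.0001288225 + 0.0001692601) = 0.01727.
z* for 95% confidence is 1.960, so the margin of error is 1.960 × 0.01727 = 0.03385.
Point estimate p̂₁ − p̂₂ = 0.8295 − 0.8675 = -0.0380.
-0.0380 ± 0.03385 → (-0.072, -0.004).

(-0.072, -0.004)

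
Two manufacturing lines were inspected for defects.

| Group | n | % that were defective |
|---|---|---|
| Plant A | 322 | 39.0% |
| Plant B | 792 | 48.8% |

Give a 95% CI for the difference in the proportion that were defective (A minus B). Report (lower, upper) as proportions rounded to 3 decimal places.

(-0.162, -0.034)

SE₁ = √(p̂₁(1−p̂₁)/n₁) = √(0.3900·0.6100/322) = 0.02718; SE₂ = √(0.4880·0.5120/792) = 0.01776.
Independent samples: SE of the difference = √(SE₁² + SE₂²) = √(0.0007387524 + 0.0003154176) = 0.03247.
z* for 95% confidence is 1.960, so the margin of error is 1.960 × 0.03247 = 0.06364.
Point estimate p̂₁ − p̂₂ = 0.3900 − 0.4880 = -0.0980.
-0.0980 ± 0.06364 → (-0.162, -0.034).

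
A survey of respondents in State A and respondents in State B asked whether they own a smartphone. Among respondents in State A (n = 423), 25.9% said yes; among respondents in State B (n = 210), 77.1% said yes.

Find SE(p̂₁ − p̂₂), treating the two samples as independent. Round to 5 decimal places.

0.03598

Each SE is √(p̂(1−p̂)/n): √(0.2590·0.7410/423) = 0.02130 and √(0.7710·0.2290/210) = 0.02900.
SE(p̂₁ − p̂₂) = √(SE₁² + SE₂²) = √(0.00045369 + 0.000841) = 0.03598, since the two samples are independent.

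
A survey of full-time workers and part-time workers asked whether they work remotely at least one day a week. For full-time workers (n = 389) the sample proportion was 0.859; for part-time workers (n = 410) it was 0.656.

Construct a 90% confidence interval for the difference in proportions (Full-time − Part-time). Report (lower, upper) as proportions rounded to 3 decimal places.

Each SE is √(p̂(1−p̂)/n): √(0.8590·0.1410/389) = 0.01765 and √(0.6560·0.3440/410) = 0.02346.
SE(p̂₁ − p̂₂) = √(SE₁² + SE₂²) = √(0.0003115225 + 0.0005503716) = 0.02936, since the two samples are independent.
At 90% confidence z* = 1.645; margin = 1.645 × 0.02936 = 0.04830.
The difference is 0.8590 − 0.6560 = 0.2030, so the interval is 0.2030 ± 0.04830 = (0.155, 0.251).

(0.155, 0.251)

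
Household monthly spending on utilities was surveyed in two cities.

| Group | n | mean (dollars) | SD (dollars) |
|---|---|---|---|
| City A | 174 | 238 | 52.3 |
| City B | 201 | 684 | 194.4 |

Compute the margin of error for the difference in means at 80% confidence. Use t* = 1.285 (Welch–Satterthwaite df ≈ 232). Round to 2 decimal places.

18.34

SE₁ = s₁/√n₁ = 52.3/√174 = 3.9649; SE₂ = 194.4/√201 = 13.7119.
Independent samples, unequal variances: SE_diff = √(SE₁² + SE₂²) = √(15.72043201 + 188.01620161) = 14.2736.
t* = 1.285, so margin of error = 1.285 × 14.2736 = 18.3416.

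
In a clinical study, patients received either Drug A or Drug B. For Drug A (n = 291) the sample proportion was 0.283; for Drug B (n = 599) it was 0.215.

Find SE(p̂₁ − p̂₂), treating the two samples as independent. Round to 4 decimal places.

0.0313

SE₁ = √(p̂₁(1−p̂₁)/n₁) = √(0.2830·0.7170/291) = 0.02641; SE₂ = √(0.2150·0.7850/599) = 0.01679.
Independent samples: SE of the difference = √(SE₁² + SE₂²) = √(0.0006974881 + 0.0002819041) = 0.03130.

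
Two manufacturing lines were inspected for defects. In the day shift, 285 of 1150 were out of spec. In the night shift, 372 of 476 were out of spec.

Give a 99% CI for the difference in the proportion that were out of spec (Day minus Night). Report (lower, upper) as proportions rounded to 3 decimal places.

Sample proportions: 285/1150 = 0.2478, 372/476 = 0.7815.
Each SE is √(p̂(1−p̂)/n): √(0.2478·0.7522/1150) = 0.01273 and √(0.7815·0.2185/476) = 0.01894.
SE(p̂₁ − p̂₂) = √(SE₁² + SE₂²) = √(0.0001620529 + 0.0003587236) = 0.02282, since the two samples are independent.
At 99% confidence z* = 2.576; margin = 2.576 × 0.02282 = 0.05878.
The difference is 0.2478 − 0.7815 = -0.5337, so the interval is -0.5337 ± 0.05878 = (-0.592, -0.475).

(-0.592, -0.475)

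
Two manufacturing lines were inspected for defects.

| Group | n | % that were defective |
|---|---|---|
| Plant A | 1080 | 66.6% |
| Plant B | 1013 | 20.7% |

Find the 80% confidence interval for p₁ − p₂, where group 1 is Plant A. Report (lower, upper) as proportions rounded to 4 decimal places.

(0.4344, 0.4836)

SE₁ = √(p̂₁(1−p̂₁)/n₁) = √(0.6660·0.3340/1080) = 0.01435; SE₂ = √(0.2070·0.7930/1013) = 0.01273.
Independent samples: SE of the difference = √(SE₁² + SE₂²) = √(0.0002059225 + 0.0001620529) = 0.01918.
z* for 80% confidence is 1.282, so the margin of error is 1.282 × 0.01918 = 0.02459.
Point estimate p̂₁ − p̂₂ = 0.6660 − 0.2070 = 0.4590.
0.4590 ± 0.02459 → (0.4344, 0.4836).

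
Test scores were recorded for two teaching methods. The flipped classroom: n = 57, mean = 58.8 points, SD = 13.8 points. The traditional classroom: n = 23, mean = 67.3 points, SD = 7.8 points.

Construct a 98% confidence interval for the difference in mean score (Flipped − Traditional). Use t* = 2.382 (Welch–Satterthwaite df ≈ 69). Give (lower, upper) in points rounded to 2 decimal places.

(-14.33, -2.67)

SE₁ = s₁/√n₁ = 13.8/√57 = 1.8279; SE₂ = 7.8/√23 = 1.6264.
Independent samples, unequal variances: SE_diff = √(SE₁² + SE₂²) = √(3.34121841 + 2.64517696) = 2.4467.
t* = 2.382, so margin of error = 2.382 × 2.4467 = 5.8280.
Difference in means = 58.8 − 67.3 = -8.5000.
-8.5000 ± 5.8280 → (-14.33, -2.67).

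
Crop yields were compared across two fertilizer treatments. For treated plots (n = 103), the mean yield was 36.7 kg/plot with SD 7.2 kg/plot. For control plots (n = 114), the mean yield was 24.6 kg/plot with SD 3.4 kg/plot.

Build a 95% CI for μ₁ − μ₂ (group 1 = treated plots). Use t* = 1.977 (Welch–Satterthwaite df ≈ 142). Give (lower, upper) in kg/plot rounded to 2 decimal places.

SE₁ = s₁/√n₁ = 7.2/√103 = 0.7094; SE₂ = 3.4/√114 = 0.3184.
Independent samples, unequal variances: SE_diff = √(SE₁² + SE₂²) = √(0.50324836 + 0.10137856) = 0.7776.
t* = 1.977, so margin of error = 1.977 × 0.7776 = 1.5373.
Difference in means = 36.7 − 24.6 = 12.1000.
12.1000 ± 1.5373 → (10.56, 13.64).

(10.56, 13.64)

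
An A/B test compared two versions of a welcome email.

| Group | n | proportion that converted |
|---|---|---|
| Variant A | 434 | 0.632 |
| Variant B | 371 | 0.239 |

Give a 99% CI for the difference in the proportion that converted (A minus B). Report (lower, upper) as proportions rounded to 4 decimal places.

The two standard errors are √(0.6320×0.3680/434) = 0.02315 and √(0.2390×0.7610/371) = 0.02214.
Because the samples are independent, SE_diff = √(0.02315² + 0.02214²) = 0.03203.
Using z* = 2.576 for 99%, ME = 2.576 × 0.03203 = 0.08251.
p̂₁ − p̂₂ = 0.3930; interval 0.3930 ± 0.08251 gives (0.3105, 0.4755).

(0.3105, 0.4755)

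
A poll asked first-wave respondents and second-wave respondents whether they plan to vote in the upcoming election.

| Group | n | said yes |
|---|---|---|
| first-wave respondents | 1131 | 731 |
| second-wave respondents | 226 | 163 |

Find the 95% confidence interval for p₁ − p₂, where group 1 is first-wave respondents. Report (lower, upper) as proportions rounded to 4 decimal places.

First, p̂₁ = 731/1131 = 0.6463; p̂₂ = 163/226 = 0.7212.
The two standard errors are √(0.6463×0.3537/1131) = 0.01422 and √(0.7212×0.2788/226) = 0.02983.
Because the samples are independent, SE_diff = √(0.01422² + 0.02983²) = 0.03305.
Using z* = 1.960 for 95%, ME = 1.960 × 0.03305 = 0.06478.
p̂₁ − p̂₂ = -0.0749; interval -0.0749 ± 0.06478 gives (-0.1397, -0.0101).

(-0.1397, -0.0101)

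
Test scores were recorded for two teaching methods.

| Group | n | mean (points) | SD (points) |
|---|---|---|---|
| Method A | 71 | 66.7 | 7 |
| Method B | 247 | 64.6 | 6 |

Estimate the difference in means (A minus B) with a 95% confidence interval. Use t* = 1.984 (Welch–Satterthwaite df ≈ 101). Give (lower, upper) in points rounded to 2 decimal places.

(0.29, 3.91)

Per-group SEs: s₁/√n₁ = 7/√71 = 0.8307, s₂/√n₂ = 6/√247 = 0.3818.
Unpooled SE of the difference: √(0.69006249 + 0.14577124) = 0.9142.
Margin of error = t* · SE = 1.984 × 0.9142 = 1.8138.
x̄₁ − x̄₂ = 66.7 − 64.6 = 2.1000.
CI: 2.1000 ± 1.8138 = (0.29, 3.91).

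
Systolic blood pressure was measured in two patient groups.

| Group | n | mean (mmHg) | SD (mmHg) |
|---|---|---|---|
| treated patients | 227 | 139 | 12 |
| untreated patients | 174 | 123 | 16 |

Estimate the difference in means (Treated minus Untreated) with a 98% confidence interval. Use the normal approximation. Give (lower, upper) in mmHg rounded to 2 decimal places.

(12.62, 19.38)

Per-group SEs: s₁/√n₁ = 12/√227 = 0.7965, s₂/√n₂ = 16/√174 = 1.2130.
Unpooled SE of the difference: √(0.63441225 + 1.471369) = 1.4511.
Margin of error = z* · SE = 2.326 × 1.4511 = 3.3753.
x̄₁ − x̄₂ = 139 − 123 = 16.0000.
CI: 16.0000 ± 3.3753 = (12.62, 19.38).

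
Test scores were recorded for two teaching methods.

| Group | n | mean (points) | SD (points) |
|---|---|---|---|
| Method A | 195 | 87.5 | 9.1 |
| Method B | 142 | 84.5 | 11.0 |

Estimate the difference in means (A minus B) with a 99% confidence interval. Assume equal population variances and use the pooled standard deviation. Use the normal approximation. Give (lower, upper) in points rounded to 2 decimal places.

(0.17, 5.83)

s_p = √[((n₁−1)s₁² + (n₂−1)s₂²)/(n₁+n₂−2)] = √[(194·9.1² + 141·11.0²)/335] = 9.9440.
SE = 9.9440·√(1/195 + 1/142) = 1.0970.
With z* = 2.576, margin = 2.576 × 1.0970 = 2.8259.
x̄₁ − x̄₂ = 87.5 − 84.5 = 3.0000; interval 3.0000 ± 2.8259 = (0.17, 5.83).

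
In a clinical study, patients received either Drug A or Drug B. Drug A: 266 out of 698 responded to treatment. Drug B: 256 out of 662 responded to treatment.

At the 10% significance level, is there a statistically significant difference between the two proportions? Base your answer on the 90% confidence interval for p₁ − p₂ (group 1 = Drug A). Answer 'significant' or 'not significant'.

First, p̂₁ = 266/698 = 0.3811; p̂₂ = 256/662 = 0.3867.
The two standard errors are √(0.3811×0.6189/698) = 0.01838 and √(0.3867×0.6133/662) = 0.01893.
Because the samples are independent, SE_diff = √(0.01838² + 0.01893²) = 0.02639.
Using z* = 1.645 for 90%, ME = 1.645 × 0.02639 = 0.04341.
p̂₁ − p̂₂ = -0.0056; interval -0.0056 ± 0.04341 gives (-0.04901, 0.03781).
The interval (-0.04901, 0.03781) contains 0, so the difference is not significant.

not significant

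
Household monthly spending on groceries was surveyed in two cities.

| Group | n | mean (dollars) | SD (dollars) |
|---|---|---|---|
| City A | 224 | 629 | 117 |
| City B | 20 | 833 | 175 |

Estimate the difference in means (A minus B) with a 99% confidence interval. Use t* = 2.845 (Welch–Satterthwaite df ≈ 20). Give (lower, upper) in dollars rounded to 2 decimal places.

(-317.53, -90.47)

SE₁ = s₁/√n₁ = 117/√224 = 7.8174; SE₂ = 175/√20 = 39.1312.
Independent samples, unequal variances: SE_diff = √(SE₁² + SE₂²) = √(61.11174276 + 1531.25081344) = 39.9044.
t* = 2.845, so margin of error = 2.845 × 39.9044 = 113.5280.
Difference in means = 629 − 833 = -204.0000.
-204.0000 ± 113.5280 → (-317.53, -90.47).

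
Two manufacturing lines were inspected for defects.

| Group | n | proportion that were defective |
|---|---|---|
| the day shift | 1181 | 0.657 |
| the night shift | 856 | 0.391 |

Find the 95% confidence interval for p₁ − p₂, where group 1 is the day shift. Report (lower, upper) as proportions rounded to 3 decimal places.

(0.224, 0.308)

The two standard errors are √(0.6570×0.3430/1181) = 0.01381 and √(0.3910×0.6090/856) = 0.01668.
Because the samples are independent, SE_diff = √(0.01381² + 0.01668²) = 0.02165.
Using z* = 1.960 for 95%, ME = 1.960 × 0.02165 = 0.04243.
p̂₁ − p̂₂ = 0.2660; interval 0.2660 ± 0.04243 gives (0.224, 0.308).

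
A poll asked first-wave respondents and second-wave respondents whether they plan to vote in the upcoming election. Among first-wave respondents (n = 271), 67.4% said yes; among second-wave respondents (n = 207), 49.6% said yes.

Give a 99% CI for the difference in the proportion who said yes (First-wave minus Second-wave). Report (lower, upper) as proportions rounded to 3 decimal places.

Each SE is √(p̂(1−p̂)/n): √(0.6740·0.3260/271) = 0.02847 and √(0.4960·0.5040/207) = 0.03475.
SE(p̂₁ − p̂₂) = √(SE₁² + SE₂²) = √(0.0008105409 + 0.0012075625) = 0.04492, since the two samples are independent.
At 99% confidence z* = 2.576; margin = 2.576 × 0.04492 = 0.11571.
The difference is 0.6740 − 0.4960 = 0.1780, so the interval is 0.1780 ± 0.11571 = (0.062, 0.294).

(0.062, 0.294)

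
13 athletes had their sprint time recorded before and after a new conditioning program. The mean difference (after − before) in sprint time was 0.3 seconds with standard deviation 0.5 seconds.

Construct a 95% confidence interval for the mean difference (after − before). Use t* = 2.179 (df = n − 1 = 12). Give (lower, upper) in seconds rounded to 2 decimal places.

(0.00, 0.60)

Paired design: SE = s_d/√n = 0.5/√13 = 0.1387.
t* = 2.179; margin of error = 2.179 × 0.1387 = 0.3022.
0.3 ± 0.3022 → (0.00, 0.60).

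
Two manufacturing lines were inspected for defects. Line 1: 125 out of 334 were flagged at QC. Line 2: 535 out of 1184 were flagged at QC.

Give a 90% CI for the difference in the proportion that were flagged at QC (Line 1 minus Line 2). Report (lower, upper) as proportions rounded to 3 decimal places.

First, p̂₁ = 125/334 = 0.3743; p̂₂ = 535/1184 = 0.4519.
The two standard errors are √(0.3743×0.6257/334) = 0.02648 and √(0.4519×0.5481/1184) = 0.01446.
Because the samples are independent, SE_diff = √(0.02648² + 0.01446²) = 0.03017.
Using z* = 1.645 for 90%, ME = 1.645 × 0.03017 = 0.04963.
p̂₁ − p̂₂ = -0.0776; interval -0.0776 ± 0.04963 gives (-0.127, -0.028).

(-0.127, -0.028)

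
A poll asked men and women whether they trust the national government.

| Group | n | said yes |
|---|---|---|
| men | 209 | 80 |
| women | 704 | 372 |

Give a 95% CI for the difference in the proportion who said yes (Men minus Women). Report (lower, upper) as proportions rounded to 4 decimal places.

(-0.2211, -0.0701)

Sample proportions: 80/209 = 0.3828, 372/704 = 0.5284.
Each SE is √(p̂(1−p̂)/n): √(0.3828·0.6172/209) = 0.03362 and √(0.5284·0.4716/704) = 0.01881.
SE(p̂₁ − p̂₂) = √(SE₁² + SE₂²) = √(0.0011303044 + 0.0003538161) = 0.03852, since the two samples are independent.
At 95% confidence z* = 1.960; margin = 1.960 × 0.03852 = 0.07550.
The difference is 0.3828 − 0.5284 = -0.1456, so the interval is -0.1456 ± 0.07550 = (-0.2211, -0.0701).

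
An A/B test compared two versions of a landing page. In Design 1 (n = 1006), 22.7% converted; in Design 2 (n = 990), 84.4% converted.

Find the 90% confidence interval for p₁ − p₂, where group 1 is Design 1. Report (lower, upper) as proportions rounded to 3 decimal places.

SE₁ = √(p̂₁(1−p̂₁)/n₁) = √(0.2270·0.7730/1006) = 0.01321; SE₂ = √(0.8440·0.1560/990) = 0.01153.
Independent samples: SE of the difference = √(SE₁² + SE₂²) = √(0.0001745041 + 0.0001329409) = 0.01753.
z* for 90% confidence is 1.645, so the margin of error is 1.645 × 0.01753 = 0.02884.
Point estimate p̂₁ − p̂₂ = 0.2270 − 0.8440 = -0.6170.
-0.6170 ± 0.02884 → (-0.646, -0.588).

(-0.646, -0.588)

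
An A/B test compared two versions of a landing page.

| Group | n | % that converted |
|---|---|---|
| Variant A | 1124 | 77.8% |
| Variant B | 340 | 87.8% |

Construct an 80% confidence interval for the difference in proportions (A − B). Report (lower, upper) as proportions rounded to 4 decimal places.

(-0.1278, -0.0722)

Each SE is √(p̂(1−p̂)/n): √(0.7780·0.2220/1124) = 0.01240 and √(0.8780·0.1220/340) = 0.01775.
SE(p̂₁ − p̂₂) = √(SE₁² + SE₂²) = √(0.00015376 + 0.0003150625) = 0.02165, since the two samples are independent.
At 80% confidence z* = 1.282; margin = 1.282 × 0.02165 = 0.02776.
The difference is 0.7780 − 0.8780 = -0.1000, so the interval is -0.1000 ± 0.02776 = (-0.1278, -0.0722).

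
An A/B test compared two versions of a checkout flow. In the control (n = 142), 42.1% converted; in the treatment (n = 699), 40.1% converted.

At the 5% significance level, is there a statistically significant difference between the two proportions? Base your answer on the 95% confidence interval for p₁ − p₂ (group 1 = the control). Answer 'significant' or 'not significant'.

not significant

SE₁ = √(p̂₁(1−p̂₁)/n₁) = √(0.4210·0.5790/142) = 0.04143; SE₂ = √(0.4010·0.5990/699) = 0.01854.
Independent samples: SE of the difference = √(SE₁² + SE₂²) = √(0.0017164449 + 0.0003437316) = 0.04539.
z* for 95% confidence is 1.960, so the margin of error is 1.960 × 0.04539 = 0.08896.
Point estimate p̂₁ − p̂₂ = 0.4210 − 0.4010 = 0.0200.
0.0200 ± 0.08896 → (-0.06896, 0.10896).
The interval (-0.06896, 0.10896) contains 0, so the difference is not significant.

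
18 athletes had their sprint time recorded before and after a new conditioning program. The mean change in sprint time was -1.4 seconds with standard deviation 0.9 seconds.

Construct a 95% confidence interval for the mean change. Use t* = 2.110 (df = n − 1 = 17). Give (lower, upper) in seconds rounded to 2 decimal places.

(-1.85, -0.95)

This is a matched-pairs design, so SE = s_d/√n = 0.9/√18 = 0.2121.
Margin = 2.110 × 0.2121 = 0.4475; the interval is -1.4 ± 0.4475 = (-1.85, -0.95).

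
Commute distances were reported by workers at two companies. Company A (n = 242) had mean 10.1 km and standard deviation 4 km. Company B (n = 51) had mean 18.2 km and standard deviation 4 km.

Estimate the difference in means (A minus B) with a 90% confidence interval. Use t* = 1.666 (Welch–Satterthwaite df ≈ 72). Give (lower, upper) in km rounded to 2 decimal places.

SE₁ = s₁/√n₁ = 4/√242 = 0.2571; SE₂ = 4/√51 = 0.5601.
Independent samples, unequal variances: SE_diff = √(SE₁² + SE₂²) = √(0.06610041 + 0.31371201) = 0.6163.
t* = 1.666, so margin of error = 1.666 × 0.6163 = 1.0268.
Difference in means = 10.1 − 18.2 = -8.1000.
-8.1000 ± 1.0268 → (-9.13, -7.07).

(-9.13, -7.07)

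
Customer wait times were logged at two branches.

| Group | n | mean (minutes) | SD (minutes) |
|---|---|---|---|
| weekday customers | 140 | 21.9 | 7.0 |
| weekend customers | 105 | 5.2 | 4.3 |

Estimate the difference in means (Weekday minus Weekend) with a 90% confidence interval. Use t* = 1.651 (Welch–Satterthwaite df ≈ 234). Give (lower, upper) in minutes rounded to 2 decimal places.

(15.50, 17.90)

Per-group SEs: s₁/√n₁ = 7.0/√140 = 0.5916, s₂/√n₂ = 4.3/√105 = 0.4196.
Unpooled SE of the difference: √(0.34999056 + 0.17606416) = 0.7253.
Margin of error = t* · SE = 1.651 × 0.7253 = 1.1975.
x̄₁ − x̄₂ = 21.9 − 5.2 = 16.7000.
CI: 16.7000 ± 1.1975 = (15.50, 17.90).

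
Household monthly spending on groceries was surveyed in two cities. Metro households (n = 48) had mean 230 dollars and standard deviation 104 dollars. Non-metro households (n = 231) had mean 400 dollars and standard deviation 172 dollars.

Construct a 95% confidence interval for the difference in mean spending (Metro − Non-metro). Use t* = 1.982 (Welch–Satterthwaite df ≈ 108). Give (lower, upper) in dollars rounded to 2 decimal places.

(-207.26, -132.74)

SE₁ = s₁/√n₁ = 104/√48 = 15.0111; SE₂ = 172/√231 = 11.3168.
Independent samples, unequal variances: SE_diff = √(SE₁² + SE₂²) = √(225.33312321 + 128.06996224) = 18.7990.
t* = 1.982, so margin of error = 1.982 × 18.7990 = 37.2596.
Difference in means = 230 − 400 = -170.0000.
-170.0000 ± 37.2596 → (-207.26, -132.74).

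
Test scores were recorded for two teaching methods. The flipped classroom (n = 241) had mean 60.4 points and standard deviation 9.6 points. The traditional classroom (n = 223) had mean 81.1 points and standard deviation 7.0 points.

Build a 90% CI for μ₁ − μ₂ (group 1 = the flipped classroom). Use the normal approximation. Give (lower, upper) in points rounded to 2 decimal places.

(-21.98, -19.42)

Standard errors of each mean: 9.6/√241 = 0.6184 and 7.0/√223 = 0.4688.
SE(x̄₁ − x̄₂) = √(0.6184² + 0.4688²) = 0.7760 for independent samples with unequal variances.
With z* = 1.645, the margin is 1.645 × 0.7760 = 1.2765.
x̄₁ − x̄₂ = 60.4 − 81.1 = -20.7000; the interval is -20.7000 ± 1.2765 = (-21.98, -19.42).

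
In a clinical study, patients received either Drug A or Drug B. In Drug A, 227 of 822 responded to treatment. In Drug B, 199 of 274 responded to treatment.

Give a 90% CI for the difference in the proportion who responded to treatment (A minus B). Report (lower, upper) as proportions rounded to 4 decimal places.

Sample proportions: 227/822 = 0.2762, 199/274 = 0.7263.
Each SE is √(p̂(1−p̂)/n): √(0.2762·0.7238/822) = 0.01559 and √(0.7263·0.2737/274) = 0.02694.
SE(p̂₁ − p̂₂) = √(SE₁² + SE₂²) = √(0.0002430481 + 0.0007257636) = 0.03113, since the two samples are independent.
At 90% confidence z* = 1.645; margin = 1.645 × 0.03113 = 0.05121.
The difference is 0.2762 − 0.7263 = -0.4501, so the interval is -0.4501 ± 0.05121 = (-0.5013, -0.3989).

(-0.5013, -0.3989)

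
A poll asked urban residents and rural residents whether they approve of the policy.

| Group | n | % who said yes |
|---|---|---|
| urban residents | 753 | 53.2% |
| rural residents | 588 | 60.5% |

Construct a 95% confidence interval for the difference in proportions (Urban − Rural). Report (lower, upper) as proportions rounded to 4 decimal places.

The two standard errors are √(0.5320×0.4680/753) = 0.01818 and √(0.6050×0.3950/588) = 0.02016.
Because the samples are independent, SE_diff = √(0.01818² + 0.02016²) = 0.02715.
Using z* = 1.960 for 95%, ME = 1.960 × 0.02715 = 0.05321.
p̂₁ − p̂₂ = -0.0730; interval -0.0730 ± 0.05321 gives (-0.1262, -0.0198).

(-0.1262, -0.0198)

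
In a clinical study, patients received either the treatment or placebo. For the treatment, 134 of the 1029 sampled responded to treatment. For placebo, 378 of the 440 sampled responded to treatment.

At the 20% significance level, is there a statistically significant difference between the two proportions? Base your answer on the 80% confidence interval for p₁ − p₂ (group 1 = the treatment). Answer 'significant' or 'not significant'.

significant

p̂₁ = 134/1029 = 0.1302 and p̂₂ = 378/440 = 0.8591.
SE₁ = √(p̂₁(1−p̂₁)/n₁) = √(0.1302·0.8698/1029) = 0.01049; SE₂ = √(0.8591·0.1409/440) = 0.01659.
Independent samples: SE of the difference = √(SE₁² + SE₂²) = √(0.0001100401 + 0.0002752281) = 0.01963.
z* for 80% confidence is 1.282, so the margin of error is 1.282 × 0.01963 = 0.02517.
Point estimate p̂₁ − p̂₂ = 0.1302 − 0.8591 = -0.7289.
-0.7289 ± 0.02517 → (-0.75407, -0.70373).
The interval (-0.75407, -0.70373) does not contain 0, so the difference is significant.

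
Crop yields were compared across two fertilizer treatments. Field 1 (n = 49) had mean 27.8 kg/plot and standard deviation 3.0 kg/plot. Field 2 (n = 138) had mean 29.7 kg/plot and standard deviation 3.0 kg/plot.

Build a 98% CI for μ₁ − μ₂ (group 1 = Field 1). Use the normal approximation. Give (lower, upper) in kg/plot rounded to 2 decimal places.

(-3.06, -0.74)

SE₁ = s₁/√n₁ = 3.0/√49 = 0.4286; SE₂ = 3.0/√138 = 0.2554.
Independent samples, unequal variances: SE_diff = √(SE₁² + SE₂²) = √(0.18369796 + 0.06522916) = 0.4989.
z* = 2.326, so margin of error = 2.326 × 0.4989 = 1.1604.
Difference in means = 27.8 − 29.7 = -1.9000.
-1.9000 ± 1.1604 → (-3.06, -0.74).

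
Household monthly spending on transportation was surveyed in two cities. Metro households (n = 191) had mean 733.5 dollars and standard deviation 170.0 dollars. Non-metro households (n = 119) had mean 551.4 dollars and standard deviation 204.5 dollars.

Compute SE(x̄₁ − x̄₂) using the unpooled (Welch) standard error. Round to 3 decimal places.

Per-group SEs: s₁/√n₁ = 170.0/√191 = 12.3008, s₂/√n₂ = 204.5/√119 = 18.7465.
Unpooled SE of the difference: √(151.30968064 + 351.43126225) = 22.4219.

22.422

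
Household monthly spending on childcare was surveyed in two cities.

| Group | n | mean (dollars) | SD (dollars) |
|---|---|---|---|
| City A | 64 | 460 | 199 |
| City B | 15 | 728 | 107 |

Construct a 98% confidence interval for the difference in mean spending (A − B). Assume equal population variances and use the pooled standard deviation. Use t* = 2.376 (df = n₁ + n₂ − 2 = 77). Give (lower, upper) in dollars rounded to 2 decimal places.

(-394.57, -141.43)

Pooled variance s_p² = [63·199² + 14·107²] / (64+15−2) = 34482.4545, so s_p = 185.6945.
SE_diff = s_p·√(1/n₁ + 1/n₂) = 185.6945·√(1/64 + 1/15) = 53.2693.
t* = 2.376; margin = 2.376 × 53.2693 = 126.5679.
Difference = 460 − 728 = -268.0000.
-268.0000 ± 126.5679 → (-394.57, -141.43).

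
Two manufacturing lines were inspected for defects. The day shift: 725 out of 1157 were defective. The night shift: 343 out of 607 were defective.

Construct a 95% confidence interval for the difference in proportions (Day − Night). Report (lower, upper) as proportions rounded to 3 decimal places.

p̂₁ = 725/1157 = 0.6266 and p̂₂ = 343/607 = 0.5651.
SE₁ = √(p̂₁(1−p̂₁)/n₁) = √(0.6266·0.3734/1157) = 0.01422; SE₂ = √(0.5651·0.4349/607) = 0.02012.
Independent samples: SE of the difference = √(SE₁² + SE₂²) = √(0.0002022084 + 0.0004048144) = 0.02464.
z* for 95% confidence is 1.960, so the margin of error is 1.960 × 0.02464 = 0.04829.
Point estimate p̂₁ − p̂₂ = 0.6266 − 0.5651 = 0.0615.
0.0615 ± 0.04829 → (0.013, 0.110).

(0.013, 0.110)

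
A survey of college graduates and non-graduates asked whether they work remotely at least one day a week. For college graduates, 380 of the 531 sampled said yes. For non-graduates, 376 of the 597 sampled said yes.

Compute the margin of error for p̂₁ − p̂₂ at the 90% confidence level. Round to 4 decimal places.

0.0458

First, p̂₁ = 380/531 = 0.7156; p̂₂ = 376/597 = 0.6298.
The two standard errors are √(0.7156×0.2844/531) = 0.01958 and √(0.6298×0.3702/597) = 0.01976.
Because the samples are independent, SE_diff = √(0.01958² + 0.01976²) = 0.02782.
Using z* = 1.645 for 90%, ME = 1.645 × 0.02782 = 0.04576.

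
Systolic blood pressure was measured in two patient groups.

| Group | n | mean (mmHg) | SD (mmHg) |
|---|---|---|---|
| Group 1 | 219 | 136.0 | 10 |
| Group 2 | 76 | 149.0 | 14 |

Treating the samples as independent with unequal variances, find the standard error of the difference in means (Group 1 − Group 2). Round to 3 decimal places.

1.742

Standard errors of each mean: 10/√219 = 0.6757 and 14/√76 = 1.6059.
SE(x̄₁ − x̄₂) = √(0.6757² + 1.6059²) = 1.7423 for independent samples with unequal variances.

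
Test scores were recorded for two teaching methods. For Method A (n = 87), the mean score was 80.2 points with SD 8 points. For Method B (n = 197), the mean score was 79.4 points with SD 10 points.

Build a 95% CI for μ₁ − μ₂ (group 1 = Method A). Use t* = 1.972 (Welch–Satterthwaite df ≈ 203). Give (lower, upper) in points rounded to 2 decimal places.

Per-group SEs: s₁/√n₁ = 8/√87 = 0.8577, s₂/√n₂ = 10/√197 = 0.7125.
Unpooled SE of the difference: √(0.73564929 + 0.50765625) = 1.1150.
Margin of error = t* · SE = 1.972 × 1.1150 = 2.1988.
x̄₁ − x̄₂ = 80.2 − 79.4 = 0.8000.
CI: 0.8000 ± 2.1988 = (-1.40, 3.00).

(-1.40, 3.00)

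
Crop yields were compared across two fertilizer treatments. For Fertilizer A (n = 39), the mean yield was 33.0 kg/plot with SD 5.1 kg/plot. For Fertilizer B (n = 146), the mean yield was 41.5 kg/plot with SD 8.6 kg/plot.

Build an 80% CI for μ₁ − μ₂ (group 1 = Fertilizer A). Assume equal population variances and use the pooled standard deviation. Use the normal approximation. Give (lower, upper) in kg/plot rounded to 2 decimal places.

(-10.35, -6.65)

s_p = √[((n₁−1)s₁² + (n₂−1)s₂²)/(n₁+n₂−2)] = √[(38·5.1² + 145·8.6²)/183] = 8.0002.
SE = 8.0002·√(1/39 + 1/146) = 1.4420.
With z* = 1.282, margin = 1.282 × 1.4420 = 1.8486.
x̄₁ − x̄₂ = 33.0 − 41.5 = -8.5000; interval -8.5000 ± 1.8486 = (-10.35, -6.65).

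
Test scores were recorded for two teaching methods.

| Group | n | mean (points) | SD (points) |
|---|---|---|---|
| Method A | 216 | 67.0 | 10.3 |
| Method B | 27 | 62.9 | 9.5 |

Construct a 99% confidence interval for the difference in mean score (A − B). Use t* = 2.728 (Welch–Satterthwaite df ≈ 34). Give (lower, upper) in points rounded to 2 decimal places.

SE₁ = s₁/√n₁ = 10.3/√216 = 0.7008; SE₂ = 9.5/√27 = 1.8283.
Independent samples, unequal variances: SE_diff = √(SE₁² + SE₂²) = √(0.49112064 + 3.34268089) = 1.9580.
t* = 2.728, so margin of error = 2.728 × 1.9580 = 5.3414.
Difference in means = 67.0 − 62.9 = 4.1000.
4.1000 ± 5.3414 → (-1.24, 9.44).

(-1.24, 9.44)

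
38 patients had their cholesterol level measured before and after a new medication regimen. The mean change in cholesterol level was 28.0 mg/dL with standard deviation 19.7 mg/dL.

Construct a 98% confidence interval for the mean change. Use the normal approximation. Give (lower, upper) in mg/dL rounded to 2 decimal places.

(20.57, 35.43)

Paired design: SE = s_d/√n = 19.7/√38 = 3.1958.
z* = 2.326; margin of error = 2.326 × 3.1958 = 7.4334.
28.0 ± 7.4334 → (20.57, 35.43).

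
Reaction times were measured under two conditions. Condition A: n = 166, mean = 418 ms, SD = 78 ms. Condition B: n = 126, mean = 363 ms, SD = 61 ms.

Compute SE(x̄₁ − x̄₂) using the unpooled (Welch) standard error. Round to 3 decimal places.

Standard errors of each mean: 78/√166 = 6.0540 and 61/√126 = 5.4343.
SE(x̄₁ − x̄₂) = √(6.0540² + 5.4343²) = 8.1353 for independent samples with unequal variances.

8.135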